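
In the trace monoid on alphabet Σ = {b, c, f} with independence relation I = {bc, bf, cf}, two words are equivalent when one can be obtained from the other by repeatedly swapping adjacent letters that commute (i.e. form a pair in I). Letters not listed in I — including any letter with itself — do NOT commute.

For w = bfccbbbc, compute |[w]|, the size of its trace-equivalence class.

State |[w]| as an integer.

0(b) covers ∅
1(f) covers ∅
2(c) covers ∅
3(c) covers 2:c
4(b) covers 0:b
5(b) covers 4:b
6(b) covers 5:b
7(c) covers 3:c
floor of heap: 0:b, 1:f, 2:c
completions by unplaced set U, small U first (add the entries for U minus each lowest piece of U):
  |U|=1: {1}:1  {6}:1  {7}:1
  |U|=2: {1,6}:2  {1,7}:2  {3,7}:1  {5,6}:1  {6,7}:2
  |U|=3: {1,3,7}:3  {1,5,6}:3  {1,6,7}:6  {2,3,7}:1  {3,6,7}:3  {4,5,6}:1  {5,6,7}:3
  |U|=4: {0,4,5,6}:1  {1,2,3,7}:4  {1,3,6,7}:12  {1,4,5,6}:4  {1,5,6,7}:12  {2,3,6,7}:4  {3,5,6,7}:6  {4,5,6,7}:4
  |U|=5: {0,1,4,5,6}:5  {0,4,5,6,7}:5  {1,2,3,6,7}:20  {1,3,5,6,7}:30  {1,4,5,6,7}:20  {2,3,5,6,7}:10  {3,4,5,6,7}:10
  |U|=6: {0,1,4,5,6,7}:30  {0,3,4,5,6,7}:15  {1,2,3,5,6,7}:60  {1,3,4,5,6,7}:60  {2,3,4,5,6,7}:20
  start at 0(b): 140
  start at 1(f): 35
  start at 2(c): 105
sum over floor = 280

280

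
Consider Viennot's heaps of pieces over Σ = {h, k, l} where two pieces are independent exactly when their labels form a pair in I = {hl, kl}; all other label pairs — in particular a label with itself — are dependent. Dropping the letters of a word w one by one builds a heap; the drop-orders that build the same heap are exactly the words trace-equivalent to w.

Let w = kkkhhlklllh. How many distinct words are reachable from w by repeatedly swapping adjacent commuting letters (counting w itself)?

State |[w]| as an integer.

#0=k has no predecessor
#1=k depends on [0:k]
#2=k depends on [1:k]
#3=h depends on [2:k]
#4=h depends on [3:h]
#5=l has no predecessor
#6=k depends on [4:h]
#7=l depends on [5:l]
#8=l depends on [7:l]
#9=l depends on [8:l]
#10=h depends on [6:k]
sources: [0:k, 5:l]
N(rest) = Σ N(rest − s) over sources s of rest; N(one piece) = 1:
  size 1 → [9]=1  [10]=1
  size 2 → [6,10]=1  [8,9]=1  [9,10]=2
  size 3 → [4,6,10]=1  [6,9,10]=3  [7,8,9]=1  [8,9,10]=3
  size 4 → [3,4,6,10]=1  [4,6,9,10]=4  [5,7,8,9]=1  [6,8,9,10]=6  [7,8,9,10]=4
  size 5 → [2,3,4,6,10]=1  [3,4,6,9,10]=5  [4,6,8,9,10]=10  [5,7,8,9,10]=5  [6,7,8,9,10]=10
  size 6 → [1,2,3,4,6,10]=1  [2,3,4,6,9,10]=6  [3,4,6,8,9,10]=15  [4,6,7,8,9,10]=20  [5,6,7,8,9,10]=15
  size 7 → [0,1,2,3,4,6,10]=1  [1,2,3,4,6,9,10]=7  [2,3,4,6,8,9,10]=21  [3,4,6,7,8,9,10]=35  [4,5,6,7,8,9,10]=35
  size 8 → [0,1,2,3,4,6,9,10]=8  [1,2,3,4,6,8,9,10]=28  [2,3,4,6,7,8,9,10]=56  [3,4,5,6,7,8,9,10]=70
  size 9 → [0,1,2,3,4,6,8,9,10]=36  [1,2,3,4,6,7,8,9,10]=84  [2,3,4,5,6,7,8,9,10]=126
  first=0(k) contributes 210
  first=5(l) contributes 120
|[w]| = 330

330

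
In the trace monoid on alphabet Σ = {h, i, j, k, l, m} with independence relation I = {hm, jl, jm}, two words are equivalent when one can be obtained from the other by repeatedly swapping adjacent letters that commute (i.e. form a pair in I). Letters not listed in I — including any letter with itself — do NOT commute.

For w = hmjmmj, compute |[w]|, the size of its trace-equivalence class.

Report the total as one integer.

0(h) covers ∅
1(m) covers ∅
2(j) covers 0:h
3(m) covers 1:m
4(m) covers 3:m
5(j) covers 2:j
floor of heap: 0:h, 1:m
completions by unplaced set U, small U first (add the entries for U minus each lowest piece of U):
  |U|=1: {4}:1  {5}:1
  |U|=2: {2,5}:1  {3,4}:1  {4,5}:2
  |U|=3: {0,2,5}:1  {1,3,4}:1  {2,4,5}:3  {3,4,5}:3
  |U|=4: {0,2,4,5}:4  {1,3,4,5}:4  {2,3,4,5}:6
  start at 0(h): 10
  start at 1(m): 10
sum over floor = 20

20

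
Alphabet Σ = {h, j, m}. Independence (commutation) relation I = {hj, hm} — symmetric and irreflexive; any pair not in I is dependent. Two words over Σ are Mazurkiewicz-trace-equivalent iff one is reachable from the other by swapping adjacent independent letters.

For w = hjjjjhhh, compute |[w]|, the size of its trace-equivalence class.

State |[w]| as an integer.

70

piece 0:h — minimal
piece 1:j — minimal
piece 2:j rests on {1:j}
piece 3:j rests on {2:j}
piece 4:j rests on {3:j}
piece 5:h rests on {0:h}
piece 6:h rests on {5:h}
piece 7:h rests on {6:h}
minimal pieces: {0:h, 1:j}
ways to finish when only these pieces remain (= sum over removing one remaining piece with nothing left below it):
  1 left: {4}→1  {7}→1
  2 left: {3,4}→1  {4,7}→2  {6,7}→1
  3 left: {2,3,4}→1  {3,4,7}→3  {4,6,7}→3  {5,6,7}→1
  4 left: {0,5,6,7}→1  {1,2,3,4}→1  {2,3,4,7}→4  {3,4,6,7}→6  {4,5,6,7}→4
  5 left: {0,4,5,6,7}→5  {1,2,3,4,7}→5  {2,3,4,6,7}→10  {3,4,5,6,7}→10
  6 left: {0,3,4,5,6,7}→15  {1,2,3,4,6,7}→15  {2,3,4,5,6,7}→20
  placing 0:h first → 35 extensions
  placing 1:j first → 35 extensions
total linear extensions = 70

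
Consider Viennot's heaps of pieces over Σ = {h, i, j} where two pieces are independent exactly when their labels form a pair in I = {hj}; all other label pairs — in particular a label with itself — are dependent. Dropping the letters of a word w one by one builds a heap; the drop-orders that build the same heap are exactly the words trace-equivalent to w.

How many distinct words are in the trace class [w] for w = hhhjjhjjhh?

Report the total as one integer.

0(h) covers ∅
1(h) covers 0:h
2(h) covers 1:h
3(j) covers ∅
4(j) covers 3:j
5(h) covers 2:h
6(j) covers 4:j
7(j) covers 6:j
8(h) covers 5:h
9(h) covers 8:h
floor of heap: 0:h, 3:j
completions by unplaced set U, small U first (add the entries for U minus each lowest piece of U):
  |U|=1: {7}:1  {9}:1
  |U|=2: {6,7}:1  {7,9}:2  {8,9}:1
  |U|=3: {4,6,7}:1  {5,8,9}:1  {6,7,9}:3  {7,8,9}:3
  |U|=4: {2,5,8,9}:1  {3,4,6,7}:1  {4,6,7,9}:4  {5,7,8,9}:4  {6,7,8,9}:6
  |U|=5: {1,2,5,8,9}:1  {2,5,7,8,9}:5  {3,4,6,7,9}:5  {4,6,7,8,9}:10  {5,6,7,8,9}:10
  |U|=6: {0,1,2,5,8,9}:1  {1,2,5,7,8,9}:6  {2,5,6,7,8,9}:15  {3,4,6,7,8,9}:15  {4,5,6,7,8,9}:20
  |U|=7: {0,1,2,5,7,8,9}:7  {1,2,5,6,7,8,9}:21  {2,4,5,6,7,8,9}:35  {3,4,5,6,7,8,9}:35
  |U|=8: {0,1,2,5,6,7,8,9}:28  {1,2,4,5,6,7,8,9}:56  {2,3,4,5,6,7,8,9}:70
  start at 0(h): 126
  start at 3(j): 84
sum over floor = 210

210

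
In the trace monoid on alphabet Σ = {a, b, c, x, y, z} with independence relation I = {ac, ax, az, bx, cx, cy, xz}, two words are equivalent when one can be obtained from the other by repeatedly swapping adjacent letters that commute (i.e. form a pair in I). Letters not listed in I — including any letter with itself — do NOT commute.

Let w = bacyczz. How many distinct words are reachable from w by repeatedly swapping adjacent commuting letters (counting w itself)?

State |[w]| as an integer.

drop 0:b onto floor
drop 1:a onto {0:b}
drop 2:c onto {0:b}
drop 3:y onto {1:a}
drop 4:c onto {2:c}
drop 5:z onto {3:y, 4:c}
drop 6:z onto {5:z}
ground layer = {0:b}
drop-orders for the pieces not yet dropped (sum over which currently-grounded one goes next):
  1 to go: {6} 1
  2 to go: {5,6} 1
  3 to go: {3,5,6} 1  {4,5,6} 1
  4 to go: {1,3,5,6} 1  {2,4,5,6} 1  {3,4,5,6} 2
  5 to go: {1,3,4,5,6} 3  {2,3,4,5,6} 3
  if 0:b drops first: 6 orders

6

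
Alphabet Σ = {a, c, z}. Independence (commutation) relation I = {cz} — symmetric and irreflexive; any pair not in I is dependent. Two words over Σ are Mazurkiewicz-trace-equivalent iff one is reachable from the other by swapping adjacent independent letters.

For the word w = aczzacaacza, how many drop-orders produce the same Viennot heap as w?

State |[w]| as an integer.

#0=a has no predecessor
#1=c depends on [0:a]
#2=z depends on [0:a]
#3=z depends on [2:z]
#4=a depends on [1:c, 3:z]
#5=c depends on [4:a]
#6=a depends on [5:c]
#7=a depends on [6:a]
#8=c depends on [7:a]
#9=z depends on [7:a]
#10=a depends on [8:c, 9:z]
sources: [0:a]
N(rest) = Σ N(rest − s) over sources s of rest; N(one piece) = 1:
  size 1 → [10]=1
  size 2 → [8,10]=1  [9,10]=1
  size 3 → [8,9,10]=2
  size 4 → [7,8,9,10]=2
  size 5 → [6,7,8,9,10]=2
  size 6 → [5,6,7,8,9,10]=2
  size 7 → [4,5,6,7,8,9,10]=2
  size 8 → [1,4,5,6,7,8,9,10]=2  [3,4,5,6,7,8,9,10]=2
  size 9 → [1,3,4,5,6,7,8,9,10]=4  [2,3,4,5,6,7,8,9,10]=2
  first=0(a) contributes 6

6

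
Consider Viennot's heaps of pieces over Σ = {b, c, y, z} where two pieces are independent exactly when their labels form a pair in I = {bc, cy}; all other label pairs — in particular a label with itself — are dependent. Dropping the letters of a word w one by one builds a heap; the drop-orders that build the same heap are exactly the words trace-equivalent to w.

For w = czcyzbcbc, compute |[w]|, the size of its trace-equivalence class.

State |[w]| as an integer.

12

piece 0:c — minimal
piece 1:z rests on {0:c}
piece 2:c rests on {1:z}
piece 3:y rests on {1:z}
piece 4:z rests on {2:c, 3:y}
piece 5:b rests on {4:z}
piece 6:c rests on {4:z}
piece 7:b rests on {5:b}
piece 8:c rests on {6:c}
minimal pieces: {0:c}
ways to finish when only these pieces remain (= sum over removing one remaining piece with nothing left below it):
  1 left: {7}→1  {8}→1
  2 left: {5,7}→1  {6,8}→1  {7,8}→2
  3 left: {5,7,8}→3  {6,7,8}→3
  4 left: {5,6,7,8}→6
  5 left: {4,5,6,7,8}→6
  6 left: {2,4,5,6,7,8}→6  {3,4,5,6,7,8}→6
  7 left: {2,3,4,5,6,7,8}→12
  placing 0:c first → 12 extensions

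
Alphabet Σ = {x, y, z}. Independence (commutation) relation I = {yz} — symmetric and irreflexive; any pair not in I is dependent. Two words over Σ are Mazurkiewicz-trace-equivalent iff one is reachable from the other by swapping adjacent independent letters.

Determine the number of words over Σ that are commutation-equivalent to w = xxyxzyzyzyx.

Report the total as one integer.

20

piece 0:x — minimal
piece 1:x rests on {0:x}
piece 2:y rests on {1:x}
piece 3:x rests on {2:y}
piece 4:z rests on {3:x}
piece 5:y rests on {3:x}
piece 6:z rests on {4:z}
piece 7:y rests on {5:y}
piece 8:z rests on {6:z}
piece 9:y rests on {7:y}
piece 10:x rests on {8:z, 9:y}
minimal pieces: {0:x}
ways to finish when only these pieces remain (= sum over removing one remaining piece with nothing left below it):
  1 left: {10}→1
  2 left: {8,10}→1  {9,10}→1
  3 left: {6,8,10}→1  {7,9,10}→1  {8,9,10}→2
  4 left: {4,6,8,10}→1  {5,7,9,10}→1  {6,8,9,10}→3  {7,8,9,10}→3
  5 left: {4,6,8,9,10}→4  {5,7,8,9,10}→4  {6,7,8,9,10}→6
  6 left: {4,6,7,8,9,10}→10  {5,6,7,8,9,10}→10
  7 left: {4,5,6,7,8,9,10}→20
  8 left: {3,4,5,6,7,8,9,10}→20
  9 left: {2,3,4,5,6,7,8,9,10}→20
  placing 0:x first → 20 extensions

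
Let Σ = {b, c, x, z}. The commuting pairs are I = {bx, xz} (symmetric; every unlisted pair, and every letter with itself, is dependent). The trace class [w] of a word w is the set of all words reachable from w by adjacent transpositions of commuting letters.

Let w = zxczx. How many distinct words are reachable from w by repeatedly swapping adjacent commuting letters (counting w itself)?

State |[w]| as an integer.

#0=z has no predecessor
#1=x has no predecessor
#2=c depends on [0:z, 1:x]
#3=z depends on [2:c]
#4=x depends on [2:c]
sources: [0:z, 1:x]
N(rest) = Σ N(rest − s) over sources s of rest; N(one piece) = 1:
  size 1 → [3]=1  [4]=1
  size 2 → [3,4]=2
  size 3 → [2,3,4]=2
  first=0(z) contributes 2
  first=1(x) contributes 2
|[w]| = 4

4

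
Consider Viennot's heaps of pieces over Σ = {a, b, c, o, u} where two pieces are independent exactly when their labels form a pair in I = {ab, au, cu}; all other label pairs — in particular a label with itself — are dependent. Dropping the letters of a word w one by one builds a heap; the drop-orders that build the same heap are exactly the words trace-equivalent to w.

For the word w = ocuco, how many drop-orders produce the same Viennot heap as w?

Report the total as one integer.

drop 0:o onto floor
drop 1:c onto {0:o}
drop 2:u onto {0:o}
drop 3:c onto {1:c}
drop 4:o onto {2:u, 3:c}
ground layer = {0:o}
drop-orders for the pieces not yet dropped (sum over which currently-grounded one goes next):
  1 to go: {4} 1
  2 to go: {2,4} 1  {3,4} 1
  3 to go: {1,3,4} 1  {2,3,4} 2
  if 0:o drops first: 3 orders

3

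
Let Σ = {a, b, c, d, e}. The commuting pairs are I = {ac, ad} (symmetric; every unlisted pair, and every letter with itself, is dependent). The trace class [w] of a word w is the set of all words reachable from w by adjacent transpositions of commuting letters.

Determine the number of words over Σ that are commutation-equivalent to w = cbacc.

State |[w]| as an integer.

3

#0=c has no predecessor
#1=b depends on [0:c]
#2=a depends on [1:b]
#3=c depends on [1:b]
#4=c depends on [3:c]
sources: [0:c]
N(rest) = Σ N(rest − s) over sources s of rest; N(one piece) = 1:
  size 1 → [2]=1  [4]=1
  size 2 → [2,4]=2  [3,4]=1
  size 3 → [2,3,4]=3
  first=0(c) contributes 3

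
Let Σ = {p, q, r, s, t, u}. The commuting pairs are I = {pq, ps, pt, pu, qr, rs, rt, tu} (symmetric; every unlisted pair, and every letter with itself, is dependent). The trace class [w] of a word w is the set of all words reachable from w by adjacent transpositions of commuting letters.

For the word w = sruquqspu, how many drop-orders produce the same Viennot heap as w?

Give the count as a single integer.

15

#0=s has no predecessor
#1=r has no predecessor
#2=u depends on [0:s, 1:r]
#3=q depends on [2:u]
#4=u depends on [3:q]
#5=q depends on [4:u]
#6=s depends on [5:q]
#7=p depends on [1:r]
#8=u depends on [6:s]
sources: [0:s, 1:r]
N(rest) = Σ N(rest − s) over sources s of rest; N(one piece) = 1:
  size 1 → [7]=1  [8]=1
  size 2 → [6,8]=1  [7,8]=2
  size 3 → [5,6,8]=1  [6,7,8]=3
  size 4 → [4,5,6,8]=1  [5,6,7,8]=4
  size 5 → [3,4,5,6,8]=1  [4,5,6,7,8]=5
  size 6 → [2,3,4,5,6,8]=1  [3,4,5,6,7,8]=6
  size 7 → [0,2,3,4,5,6,8]=1  [2,3,4,5,6,7,8]=7
  first=0(s) contributes 7
  first=1(r) contributes 8
|[w]| = 15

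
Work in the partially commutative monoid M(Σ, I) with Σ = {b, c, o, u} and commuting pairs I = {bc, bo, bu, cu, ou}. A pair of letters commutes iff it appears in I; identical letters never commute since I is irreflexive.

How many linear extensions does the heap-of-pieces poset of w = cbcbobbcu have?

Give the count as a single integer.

drop 0:c onto floor
drop 1:b onto floor
drop 2:c onto {0:c}
drop 3:b onto {1:b}
drop 4:o onto {2:c}
drop 5:b onto {3:b}
drop 6:b onto {5:b}
drop 7:c onto {4:o}
drop 8:u onto floor
ground layer = {0:c, 1:b, 8:u}
drop-orders for the pieces not yet dropped (sum over which currently-grounded one goes next):
  1 to go: {6} 1  {7} 1  {8} 1
  2 to go: {4,7} 1  {5,6} 1  {6,7} 2  {6,8} 2  {7,8} 2
  3 to go: {2,4,7} 1  {3,5,6} 1  {4,6,7} 3  {4,7,8} 3  {5,6,7} 3  {5,6,8} 3  {6,7,8} 6
  4 to go: {0,2,4,7} 1  {1,3,5,6} 1  {2,4,6,7} 4  {2,4,7,8} 4  {3,5,6,7} 4  {3,5,6,8} 4  {4,5,6,7} 6  {4,6,7,8} 12  {5,6,7,8} 12
  5 to go: {0,2,4,6,7} 5  {0,2,4,7,8} 5  {1,3,5,6,7} 5  {1,3,5,6,8} 5  {2,4,5,6,7} 10  {2,4,6,7,8} 20  {3,4,5,6,7} 10  {3,5,6,7,8} 20  {4,5,6,7,8} 30
  6 to go: {0,2,4,5,6,7} 15  {0,2,4,6,7,8} 30  {1,3,4,5,6,7} 15  {1,3,5,6,7,8} 30  {2,3,4,5,6,7} 20  {2,4,5,6,7,8} 60  {3,4,5,6,7,8} 60
  7 to go: {0,2,3,4,5,6,7} 35  {0,2,4,5,6,7,8} 105  {1,2,3,4,5,6,7} 35  {1,3,4,5,6,7,8} 105  {2,3,4,5,6,7,8} 140
  if 0:c drops first: 280 orders
  if 1:b drops first: 280 orders
  if 8:u drops first: 70 orders
heap linearizations: 630

630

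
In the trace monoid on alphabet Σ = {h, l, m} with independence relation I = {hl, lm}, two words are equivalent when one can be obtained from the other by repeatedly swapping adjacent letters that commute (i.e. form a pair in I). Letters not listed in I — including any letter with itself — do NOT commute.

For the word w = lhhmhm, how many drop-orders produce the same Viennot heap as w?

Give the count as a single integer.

#0=l has no predecessor
#1=h has no predecessor
#2=h depends on [1:h]
#3=m depends on [2:h]
#4=h depends on [3:m]
#5=m depends on [4:h]
sources: [0:l, 1:h]
N(rest) = Σ N(rest − s) over sources s of rest; N(one piece) = 1:
  size 1 → [0]=1  [5]=1
  size 2 → [0,5]=2  [4,5]=1
  size 3 → [0,4,5]=3  [3,4,5]=1
  size 4 → [0,3,4,5]=4  [2,3,4,5]=1
  first=0(l) contributes 1
  first=1(h) contributes 5
|[w]| = 6

6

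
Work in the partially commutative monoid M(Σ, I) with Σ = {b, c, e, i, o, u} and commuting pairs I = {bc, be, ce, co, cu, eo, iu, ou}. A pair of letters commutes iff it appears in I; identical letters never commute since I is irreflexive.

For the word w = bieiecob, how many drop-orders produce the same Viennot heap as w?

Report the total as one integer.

0(b) covers ∅
1(i) covers 0:b
2(e) covers 1:i
3(i) covers 2:e
4(e) covers 3:i
5(c) covers 3:i
6(o) covers 3:i
7(b) covers 6:o
floor of heap: 0:b
completions by unplaced set U, small U first (add the entries for U minus each lowest piece of U):
  |U|=1: {4}:1  {5}:1  {7}:1
  |U|=2: {4,5}:2  {4,7}:2  {5,7}:2  {6,7}:1
  |U|=3: {4,5,7}:6  {4,6,7}:3  {5,6,7}:3
  |U|=4: {4,5,6,7}:12
  |U|=5: {3,4,5,6,7}:12
  |U|=6: {2,3,4,5,6,7}:12
  start at 0(b): 12

12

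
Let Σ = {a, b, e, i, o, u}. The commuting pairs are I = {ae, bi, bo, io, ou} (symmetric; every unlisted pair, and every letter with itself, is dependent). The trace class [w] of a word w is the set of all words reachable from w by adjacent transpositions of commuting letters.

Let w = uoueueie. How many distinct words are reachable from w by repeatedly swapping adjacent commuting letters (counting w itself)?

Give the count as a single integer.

3

drop 0:u onto floor
drop 1:o onto floor
drop 2:u onto {0:u}
drop 3:e onto {1:o, 2:u}
drop 4:u onto {3:e}
drop 5:e onto {4:u}
drop 6:i onto {5:e}
drop 7:e onto {6:i}
ground layer = {0:u, 1:o}
drop-orders for the pieces not yet dropped (sum over which currently-grounded one goes next):
  1 to go: {7} 1
  2 to go: {6,7} 1
  3 to go: {5,6,7} 1
  4 to go: {4,5,6,7} 1
  5 to go: {3,4,5,6,7} 1
  6 to go: {1,3,4,5,6,7} 1  {2,3,4,5,6,7} 1
  if 0:u drops first: 2 orders
  if 1:o drops first: 1 orders
heap linearizations: 3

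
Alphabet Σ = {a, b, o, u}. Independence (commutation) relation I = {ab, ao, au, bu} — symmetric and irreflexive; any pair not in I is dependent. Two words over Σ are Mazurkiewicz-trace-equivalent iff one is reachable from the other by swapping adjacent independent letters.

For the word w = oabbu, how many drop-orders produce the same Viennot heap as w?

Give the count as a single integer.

15

drop 0:o onto floor
drop 1:a onto floor
drop 2:b onto {0:o}
drop 3:b onto {2:b}
drop 4:u onto {0:o}
ground layer = {0:o, 1:a}
drop-orders for the pieces not yet dropped (sum over which currently-grounded one goes next):
  1 to go: {1} 1  {3} 1  {4} 1
  2 to go: {1,3} 2  {1,4} 2  {2,3} 1  {3,4} 2
  3 to go: {1,2,3} 3  {1,3,4} 6  {2,3,4} 3
  if 0:o drops first: 12 orders
  if 1:a drops first: 3 orders
heap linearizations: 15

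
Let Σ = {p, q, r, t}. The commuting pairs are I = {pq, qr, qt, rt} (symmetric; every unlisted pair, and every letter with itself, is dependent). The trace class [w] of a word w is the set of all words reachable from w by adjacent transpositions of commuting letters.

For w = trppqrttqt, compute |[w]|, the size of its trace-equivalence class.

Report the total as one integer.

360

#0=t has no predecessor
#1=r has no predecessor
#2=p depends on [0:t, 1:r]
#3=p depends on [2:p]
#4=q has no predecessor
#5=r depends on [3:p]
#6=t depends on [3:p]
#7=t depends on [6:t]
#8=q depends on [4:q]
#9=t depends on [7:t]
sources: [0:t, 1:r, 4:q]
N(rest) = Σ N(rest − s) over sources s of rest; N(one piece) = 1:
  size 1 → [5]=1  [8]=1  [9]=1
  size 2 → [4,8]=1  [5,8]=2  [5,9]=2  [7,9]=1  [8,9]=2
  size 3 → [4,5,8]=3  [4,8,9]=3  [5,7,9]=3  [5,8,9]=6  [6,7,9]=1  [7,8,9]=3
  size 4 → [4,5,8,9]=12  [4,7,8,9]=6  [5,6,7,9]=4  [5,7,8,9]=12  [6,7,8,9]=4
  size 5 → [3,5,6,7,9]=4  [4,5,7,8,9]=30  [4,6,7,8,9]=10  [5,6,7,8,9]=20
  size 6 → [2,3,5,6,7,9]=4  [3,5,6,7,8,9]=24  [4,5,6,7,8,9]=60
  size 7 → [0,2,3,5,6,7,9]=4  [1,2,3,5,6,7,9]=4  [2,3,5,6,7,8,9]=28  [3,4,5,6,7,8,9]=84
  size 8 → [0,1,2,3,5,6,7,9]=8  [0,2,3,5,6,7,8,9]=32  [1,2,3,5,6,7,8,9]=32  [2,3,4,5,6,7,8,9]=112
  first=0(t) contributes 144
  first=1(r) contributes 144
  first=4(q) contributes 72
|[w]| = 360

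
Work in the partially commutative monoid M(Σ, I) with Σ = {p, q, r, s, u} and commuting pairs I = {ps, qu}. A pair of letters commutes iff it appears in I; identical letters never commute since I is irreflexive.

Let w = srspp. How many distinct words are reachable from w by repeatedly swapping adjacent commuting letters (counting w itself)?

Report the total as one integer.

piece 0:s — minimal
piece 1:r rests on {0:s}
piece 2:s rests on {1:r}
piece 3:p rests on {1:r}
piece 4:p rests on {3:p}
minimal pieces: {0:s}
ways to finish when only these pieces remain (= sum over removing one remaining piece with nothing left below it):
  1 left: {2}→1  {4}→1
  2 left: {2,4}→2  {3,4}→1
  3 left: {2,3,4}→3
  placing 0:s first → 3 extensions

3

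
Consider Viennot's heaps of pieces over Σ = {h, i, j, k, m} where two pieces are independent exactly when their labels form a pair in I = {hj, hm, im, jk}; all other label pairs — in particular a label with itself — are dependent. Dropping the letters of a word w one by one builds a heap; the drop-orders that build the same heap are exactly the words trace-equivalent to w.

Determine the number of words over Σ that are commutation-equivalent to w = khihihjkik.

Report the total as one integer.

0(k) covers ∅
1(h) covers 0:k
2(i) covers 1:h
3(h) covers 2:i
4(i) covers 3:h
5(h) covers 4:i
6(j) covers 4:i
7(k) covers 5:h
8(i) covers 6:j, 7:k
9(k) covers 8:i
floor of heap: 0:k
completions by unplaced set U, small U first (add the entries for U minus each lowest piece of U):
  |U|=1: {9}:1
  |U|=2: {8,9}:1
  |U|=3: {6,8,9}:1  {7,8,9}:1
  |U|=4: {5,7,8,9}:1  {6,7,8,9}:2
  |U|=5: {5,6,7,8,9}:3
  |U|=6: {4,5,6,7,8,9}:3
  |U|=7: {3,4,5,6,7,8,9}:3
  |U|=8: {2,3,4,5,6,7,8,9}:3
  start at 0(k): 3

3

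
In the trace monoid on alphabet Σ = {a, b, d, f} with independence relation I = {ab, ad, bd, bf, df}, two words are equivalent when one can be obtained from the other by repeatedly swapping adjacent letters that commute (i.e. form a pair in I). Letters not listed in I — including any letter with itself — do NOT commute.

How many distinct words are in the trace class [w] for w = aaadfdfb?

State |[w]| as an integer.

0(a) covers ∅
1(a) covers 0:a
2(a) covers 1:a
3(d) covers ∅
4(f) covers 2:a
5(d) covers 3:d
6(f) covers 4:f
7(b) covers ∅
floor of heap: 0:a, 3:d, 7:b
completions by unplaced set U, small U first (add the entries for U minus each lowest piece of U):
  |U|=1: {5}:1  {6}:1  {7}:1
  |U|=2: {3,5}:1  {4,6}:1  {5,6}:2  {5,7}:2  {6,7}:2
  |U|=3: {2,4,6}:1  {3,5,6}:3  {3,5,7}:3  {4,5,6}:3  {4,6,7}:3  {5,6,7}:6
  |U|=4: {1,2,4,6}:1  {2,4,5,6}:4  {2,4,6,7}:4  {3,4,5,6}:6  {3,5,6,7}:12  {4,5,6,7}:12
  |U|=5: {0,1,2,4,6}:1  {1,2,4,5,6}:5  {1,2,4,6,7}:5  {2,3,4,5,6}:10  {2,4,5,6,7}:20  {3,4,5,6,7}:30
  |U|=6: {0,1,2,4,5,6}:6  {0,1,2,4,6,7}:6  {1,2,3,4,5,6}:15  {1,2,4,5,6,7}:30  {2,3,4,5,6,7}:60
  start at 0(a): 105
  start at 3(d): 42
  start at 7(b): 21
sum over floor = 168

168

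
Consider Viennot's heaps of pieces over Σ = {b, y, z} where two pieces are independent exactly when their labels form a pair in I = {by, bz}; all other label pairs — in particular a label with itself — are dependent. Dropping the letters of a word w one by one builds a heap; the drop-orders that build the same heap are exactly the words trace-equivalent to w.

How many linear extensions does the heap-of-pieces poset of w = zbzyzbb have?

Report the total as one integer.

#0=z has no predecessor
#1=b has no predecessor
#2=z depends on [0:z]
#3=y depends on [2:z]
#4=z depends on [3:y]
#5=b depends on [1:b]
#6=b depends on [5:b]
sources: [0:z, 1:b]
N(rest) = Σ N(rest − s) over sources s of rest; N(one piece) = 1:
  size 1 → [4]=1  [6]=1
  size 2 → [3,4]=1  [4,6]=2  [5,6]=1
  size 3 → [1,5,6]=1  [2,3,4]=1  [3,4,6]=3  [4,5,6]=3
  size 4 → [0,2,3,4]=1  [1,4,5,6]=4  [2,3,4,6]=4  [3,4,5,6]=6
  size 5 → [0,2,3,4,6]=5  [1,3,4,5,6]=10  [2,3,4,5,6]=10
  first=0(z) contributes 20
  first=1(b) contributes 15
|[w]| = 35

35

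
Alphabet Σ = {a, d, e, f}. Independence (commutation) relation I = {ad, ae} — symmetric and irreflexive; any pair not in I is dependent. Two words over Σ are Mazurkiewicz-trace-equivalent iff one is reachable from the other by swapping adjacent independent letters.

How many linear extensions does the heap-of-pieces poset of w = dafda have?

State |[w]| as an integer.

4

0(d) covers ∅
1(a) covers ∅
2(f) covers 0:d, 1:a
3(d) covers 2:f
4(a) covers 2:f
floor of heap: 0:d, 1:a
completions by unplaced set U, small U first (add the entries for U minus each lowest piece of U):
  |U|=1: {3}:1  {4}:1
  |U|=2: {3,4}:2
  |U|=3: {2,3,4}:2
  start at 0(d): 2
  start at 1(a): 2
sum over floor = 4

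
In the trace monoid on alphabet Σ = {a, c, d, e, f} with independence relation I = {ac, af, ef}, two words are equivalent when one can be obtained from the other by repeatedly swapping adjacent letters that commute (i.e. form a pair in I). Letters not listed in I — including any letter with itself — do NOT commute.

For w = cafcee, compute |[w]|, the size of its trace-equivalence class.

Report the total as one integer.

4

#0=c has no predecessor
#1=a has no predecessor
#2=f depends on [0:c]
#3=c depends on [2:f]
#4=e depends on [1:a, 3:c]
#5=e depends on [4:e]
sources: [0:c, 1:a]
N(rest) = Σ N(rest − s) over sources s of rest; N(one piece) = 1:
  size 1 → [5]=1
  size 2 → [4,5]=1
  size 3 → [1,4,5]=1  [3,4,5]=1
  size 4 → [1,3,4,5]=2  [2,3,4,5]=1
  first=0(c) contributes 3
  first=1(a) contributes 1
|[w]| = 4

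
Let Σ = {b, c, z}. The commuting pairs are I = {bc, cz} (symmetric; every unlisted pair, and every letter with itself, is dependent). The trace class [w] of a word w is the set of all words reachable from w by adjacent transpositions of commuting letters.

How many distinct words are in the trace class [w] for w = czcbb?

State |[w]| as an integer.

drop 0:c onto floor
drop 1:z onto floor
drop 2:c onto {0:c}
drop 3:b onto {1:z}
drop 4:b onto {3:b}
ground layer = {0:c, 1:z}
drop-orders for the pieces not yet dropped (sum over which currently-grounded one goes next):
  1 to go: {2} 1  {4} 1
  2 to go: {0,2} 1  {2,4} 2  {3,4} 1
  3 to go: {0,2,4} 3  {1,3,4} 1  {2,3,4} 3
  if 0:c drops first: 4 orders
  if 1:z drops first: 6 orders
heap linearizations: 10

10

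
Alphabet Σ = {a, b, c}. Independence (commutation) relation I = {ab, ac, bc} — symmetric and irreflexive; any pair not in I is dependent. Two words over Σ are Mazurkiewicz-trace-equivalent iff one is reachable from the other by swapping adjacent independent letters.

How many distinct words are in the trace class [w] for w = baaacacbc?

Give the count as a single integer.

1260

piece 0:b — minimal
piece 1:a — minimal
piece 2:a rests on {1:a}
piece 3:a rests on {2:a}
piece 4:c — minimal
piece 5:a rests on {3:a}
piece 6:c rests on {4:c}
piece 7:b rests on {0:b}
piece 8:c rests on {6:c}
minimal pieces: {0:b, 1:a, 4:c}
ways to finish when only these pieces remain (= sum over removing one remaining piece with nothing left below it):
  1 left: {5}→1  {7}→1  {8}→1
  2 left: {0,7}→1  {3,5}→1  {5,7}→2  {5,8}→2  {6,8}→1  {7,8}→2
  3 left: {0,5,7}→3  {0,7,8}→3  {2,3,5}→1  {3,5,7}→3  {3,5,8}→3  {4,6,8}→1  {5,6,8}→3  {5,7,8}→6  {6,7,8}→3
  4 left: {0,3,5,7}→6  {0,5,7,8}→12  {0,6,7,8}→6  {1,2,3,5}→1  {2,3,5,7}→4  {2,3,5,8}→4  {3,5,6,8}→6  {3,5,7,8}→12  {4,5,6,8}→4  {4,6,7,8}→4  {5,6,7,8}→12
  5 left: {0,2,3,5,7}→10  {0,3,5,7,8}→30  {0,4,6,7,8}→10  {0,5,6,7,8}→30  {1,2,3,5,7}→5  {1,2,3,5,8}→5  {2,3,5,6,8}→10  {2,3,5,7,8}→20  {3,4,5,6,8}→10  {3,5,6,7,8}→30  {4,5,6,7,8}→20
  6 left: {0,1,2,3,5,7}→15  {0,2,3,5,7,8}→60  {0,3,5,6,7,8}→90  {0,4,5,6,7,8}→60  {1,2,3,5,6,8}→15  {1,2,3,5,7,8}→30  {2,3,4,5,6,8}→20  {2,3,5,6,7,8}→60  {3,4,5,6,7,8}→60
  7 left: {0,1,2,3,5,7,8}→105  {0,2,3,5,6,7,8}→210  {0,3,4,5,6,7,8}→210  {1,2,3,4,5,6,8}→35  {1,2,3,5,6,7,8}→105  {2,3,4,5,6,7,8}→140
  placing 0:b first → 280 extensions
  placing 1:a first → 560 extensions
  placing 4:c first → 420 extensions
total linear extensions = 1260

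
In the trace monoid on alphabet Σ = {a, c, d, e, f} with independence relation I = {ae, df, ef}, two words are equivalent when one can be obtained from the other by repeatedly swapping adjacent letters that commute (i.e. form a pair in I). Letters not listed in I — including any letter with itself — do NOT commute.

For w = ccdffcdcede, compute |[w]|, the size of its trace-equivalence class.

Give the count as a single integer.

0(c) covers ∅
1(c) covers 0:c
2(d) covers 1:c
3(f) covers 1:c
4(f) covers 3:f
5(c) covers 2:d, 4:f
6(d) covers 5:c
7(c) covers 6:d
8(e) covers 7:c
9(d) covers 8:e
10(e) covers 9:d
floor of heap: 0:c
completions by unplaced set U, small U first (add the entries for U minus each lowest piece of U):
  |U|=1: {10}:1
  |U|=2: {9,10}:1
  |U|=3: {8,9,10}:1
  |U|=4: {7,8,9,10}:1
  |U|=5: {6,7,8,9,10}:1
  |U|=6: {5,6,7,8,9,10}:1
  |U|=7: {2,5,6,7,8,9,10}:1  {4,5,6,7,8,9,10}:1
  |U|=8: {2,4,5,6,7,8,9,10}:2  {3,4,5,6,7,8,9,10}:1
  |U|=9: {2,3,4,5,6,7,8,9,10}:3
  start at 0(c): 3

3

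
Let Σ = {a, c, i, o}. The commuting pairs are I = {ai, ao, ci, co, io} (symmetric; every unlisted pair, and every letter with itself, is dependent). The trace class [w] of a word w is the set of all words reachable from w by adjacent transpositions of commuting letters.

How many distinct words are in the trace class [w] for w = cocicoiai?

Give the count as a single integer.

drop 0:c onto floor
drop 1:o onto floor
drop 2:c onto {0:c}
drop 3:i onto floor
drop 4:c onto {2:c}
drop 5:o onto {1:o}
drop 6:i onto {3:i}
drop 7:a onto {4:c}
drop 8:i onto {6:i}
ground layer = {0:c, 1:o, 3:i}
drop-orders for the pieces not yet dropped (sum over which currently-grounded one goes next):
  1 to go: {5} 1  {7} 1  {8} 1
  2 to go: {1,5} 1  {4,7} 1  {5,7} 2  {5,8} 2  {6,8} 1  {7,8} 2
  3 to go: {1,5,7} 3  {1,5,8} 3  {2,4,7} 1  {3,6,8} 1  {4,5,7} 3  {4,7,8} 3  {5,6,8} 3  {5,7,8} 6  {6,7,8} 3
  4 to go: {0,2,4,7} 1  {1,4,5,7} 6  {1,5,6,8} 6  {1,5,7,8} 12  {2,4,5,7} 4  {2,4,7,8} 4  {3,5,6,8} 4  {3,6,7,8} 4  {4,5,7,8} 12  {4,6,7,8} 6  {5,6,7,8} 12
  5 to go: {0,2,4,5,7} 5  {0,2,4,7,8} 5  {1,2,4,5,7} 10  {1,3,5,6,8} 10  {1,4,5,7,8} 30  {1,5,6,7,8} 30  {2,4,5,7,8} 20  {2,4,6,7,8} 10  {3,4,6,7,8} 10  {3,5,6,7,8} 20  {4,5,6,7,8} 30
  6 to go: {0,1,2,4,5,7} 15  {0,2,4,5,7,8} 30  {0,2,4,6,7,8} 15  {1,2,4,5,7,8} 60  {1,3,5,6,7,8} 60  {1,4,5,6,7,8} 90  {2,3,4,6,7,8} 20  {2,4,5,6,7,8} 60  {3,4,5,6,7,8} 60
  7 to go: {0,1,2,4,5,7,8} 105  {0,2,3,4,6,7,8} 35  {0,2,4,5,6,7,8} 105  {1,2,4,5,6,7,8} 210  {1,3,4,5,6,7,8} 210  {2,3,4,5,6,7,8} 140
  if 0:c drops first: 560 orders
  if 1:o drops first: 280 orders
  if 3:i drops first: 420 orders
heap linearizations: 1260

1260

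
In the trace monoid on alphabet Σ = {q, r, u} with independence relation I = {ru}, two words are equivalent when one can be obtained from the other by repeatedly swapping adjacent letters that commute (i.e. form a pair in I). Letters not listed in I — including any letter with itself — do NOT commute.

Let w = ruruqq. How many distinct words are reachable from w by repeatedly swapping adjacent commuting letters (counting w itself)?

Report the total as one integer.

drop 0:r onto floor
drop 1:u onto floor
drop 2:r onto {0:r}
drop 3:u onto {1:u}
drop 4:q onto {2:r, 3:u}
drop 5:q onto {4:q}
ground layer = {0:r, 1:u}
drop-orders for the pieces not yet dropped (sum over which currently-grounded one goes next):
  1 to go: {5} 1
  2 to go: {4,5} 1
  3 to go: {2,4,5} 1  {3,4,5} 1
  4 to go: {0,2,4,5} 1  {1,3,4,5} 1  {2,3,4,5} 2
  if 0:r drops first: 3 orders
  if 1:u drops first: 3 orders
heap linearizations: 6

6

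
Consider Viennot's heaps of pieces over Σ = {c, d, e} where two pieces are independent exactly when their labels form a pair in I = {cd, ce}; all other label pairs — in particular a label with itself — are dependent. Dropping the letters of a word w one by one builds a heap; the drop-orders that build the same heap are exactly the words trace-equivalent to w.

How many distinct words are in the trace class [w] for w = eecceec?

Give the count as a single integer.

#0=e has no predecessor
#1=e depends on [0:e]
#2=c has no predecessor
#3=c depends on [2:c]
#4=e depends on [1:e]
#5=e depends on [4:e]
#6=c depends on [3:c]
sources: [0:e, 2:c]
N(rest) = Σ N(rest − s) over sources s of rest; N(one piece) = 1:
  size 1 → [5]=1  [6]=1
  size 2 → [3,6]=1  [4,5]=1  [5,6]=2
  size 3 → [1,4,5]=1  [2,3,6]=1  [3,5,6]=3  [4,5,6]=3
  size 4 → [0,1,4,5]=1  [1,4,5,6]=4  [2,3,5,6]=4  [3,4,5,6]=6
  size 5 → [0,1,4,5,6]=5  [1,3,4,5,6]=10  [2,3,4,5,6]=10
  first=0(e) contributes 20
  first=2(c) contributes 15
|[w]| = 35

35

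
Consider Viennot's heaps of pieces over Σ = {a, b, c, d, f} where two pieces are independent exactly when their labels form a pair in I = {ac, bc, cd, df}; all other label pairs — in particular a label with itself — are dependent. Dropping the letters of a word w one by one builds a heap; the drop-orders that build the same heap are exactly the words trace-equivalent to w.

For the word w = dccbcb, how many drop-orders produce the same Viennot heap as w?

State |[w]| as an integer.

piece 0:d — minimal
piece 1:c — minimal
piece 2:c rests on {1:c}
piece 3:b rests on {0:d}
piece 4:c rests on {2:c}
piece 5:b rests on {3:b}
minimal pieces: {0:d, 1:c}
ways to finish when only these pieces remain (= sum over removing one remaining piece with nothing left below it):
  1 left: {4}→1  {5}→1
  2 left: {2,4}→1  {3,5}→1  {4,5}→2
  3 left: {0,3,5}→1  {1,2,4}→1  {2,4,5}→3  {3,4,5}→3
  4 left: {0,3,4,5}→4  {1,2,4,5}→4  {2,3,4,5}→6
  placing 0:d first → 10 extensions
  placing 1:c first → 10 extensions
total linear extensions = 20

20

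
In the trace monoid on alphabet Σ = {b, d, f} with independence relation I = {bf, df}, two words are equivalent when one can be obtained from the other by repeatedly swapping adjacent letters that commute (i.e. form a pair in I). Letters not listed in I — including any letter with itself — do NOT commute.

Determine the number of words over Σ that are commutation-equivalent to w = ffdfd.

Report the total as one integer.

drop 0:f onto floor
drop 1:f onto {0:f}
drop 2:d onto floor
drop 3:f onto {1:f}
drop 4:d onto {2:d}
ground layer = {0:f, 2:d}
drop-orders for the pieces not yet dropped (sum over which currently-grounded one goes next):
  1 to go: {3} 1  {4} 1
  2 to go: {1,3} 1  {2,4} 1  {3,4} 2
  3 to go: {0,1,3} 1  {1,3,4} 3  {2,3,4} 3
  if 0:f drops first: 6 orders
  if 2:d drops first: 4 orders
heap linearizations: 10

10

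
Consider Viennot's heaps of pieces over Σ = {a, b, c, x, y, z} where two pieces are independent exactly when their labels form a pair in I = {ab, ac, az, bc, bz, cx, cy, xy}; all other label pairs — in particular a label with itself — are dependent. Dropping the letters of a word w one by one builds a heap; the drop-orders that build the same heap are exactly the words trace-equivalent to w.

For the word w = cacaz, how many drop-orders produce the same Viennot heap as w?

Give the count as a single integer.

0(c) covers ∅
1(a) covers ∅
2(c) covers 0:c
3(a) covers 1:a
4(z) covers 2:c
floor of heap: 0:c, 1:a
completions by unplaced set U, small U first (add the entries for U minus each lowest piece of U):
  |U|=1: {3}:1  {4}:1
  |U|=2: {1,3}:1  {2,4}:1  {3,4}:2
  |U|=3: {0,2,4}:1  {1,3,4}:3  {2,3,4}:3
  start at 0(c): 6
  start at 1(a): 4
sum over floor = 10

10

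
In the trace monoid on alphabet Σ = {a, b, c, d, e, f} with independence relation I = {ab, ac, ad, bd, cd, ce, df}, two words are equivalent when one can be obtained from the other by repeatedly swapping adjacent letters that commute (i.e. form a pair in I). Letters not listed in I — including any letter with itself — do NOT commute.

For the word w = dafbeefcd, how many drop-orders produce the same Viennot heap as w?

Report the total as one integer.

12

0(d) covers ∅
1(a) covers ∅
2(f) covers 1:a
3(b) covers 2:f
4(e) covers 0:d, 3:b
5(e) covers 4:e
6(f) covers 5:e
7(c) covers 6:f
8(d) covers 5:e
floor of heap: 0:d, 1:a
completions by unplaced set U, small U first (add the entries for U minus each lowest piece of U):
  |U|=1: {7}:1  {8}:1
  |U|=2: {6,7}:1  {7,8}:2
  |U|=3: {6,7,8}:3
  |U|=4: {5,6,7,8}:3
  |U|=5: {4,5,6,7,8}:3
  |U|=6: {0,4,5,6,7,8}:3  {3,4,5,6,7,8}:3
  |U|=7: {0,3,4,5,6,7,8}:6  {2,3,4,5,6,7,8}:3
  start at 0(d): 3
  start at 1(a): 9
sum over floor = 12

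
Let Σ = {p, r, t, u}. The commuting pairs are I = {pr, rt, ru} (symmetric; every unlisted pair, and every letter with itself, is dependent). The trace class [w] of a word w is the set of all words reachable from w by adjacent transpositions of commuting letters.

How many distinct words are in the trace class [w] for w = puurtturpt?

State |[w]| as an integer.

45

piece 0:p — minimal
piece 1:u rests on {0:p}
piece 2:u rests on {1:u}
piece 3:r — minimal
piece 4:t rests on {2:u}
piece 5:t rests on {4:t}
piece 6:u rests on {5:t}
piece 7:r rests on {3:r}
piece 8:p rests on {6:u}
piece 9:t rests on {8:p}
minimal pieces: {0:p, 3:r}
ways to finish when only these pieces remain (= sum over removing one remaining piece with nothing left below it):
  1 left: {7}→1  {9}→1
  2 left: {3,7}→1  {7,9}→2  {8,9}→1
  3 left: {3,7,9}→3  {6,8,9}→1  {7,8,9}→3
  4 left: {3,7,8,9}→6  {5,6,8,9}→1  {6,7,8,9}→4
  5 left: {3,6,7,8,9}→10  {4,5,6,8,9}→1  {5,6,7,8,9}→5
  6 left: {2,4,5,6,8,9}→1  {3,5,6,7,8,9}→15  {4,5,6,7,8,9}→6
  7 left: {1,2,4,5,6,8,9}→1  {2,4,5,6,7,8,9}→7  {3,4,5,6,7,8,9}→21
  8 left: {0,1,2,4,5,6,8,9}→1  {1,2,4,5,6,7,8,9}→8  {2,3,4,5,6,7,8,9}→28
  placing 0:p first → 36 extensions
  placing 3:r first → 9 extensions
total linear extensions = 45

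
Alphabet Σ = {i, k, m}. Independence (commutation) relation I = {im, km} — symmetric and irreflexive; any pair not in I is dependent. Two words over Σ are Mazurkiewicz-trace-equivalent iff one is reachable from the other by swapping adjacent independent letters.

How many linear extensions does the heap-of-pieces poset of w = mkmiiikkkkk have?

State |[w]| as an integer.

55

piece 0:m — minimal
piece 1:k — minimal
piece 2:m rests on {0:m}
piece 3:i rests on {1:k}
piece 4:i rests on {3:i}
piece 5:i rests on {4:i}
piece 6:k rests on {5:i}
piece 7:k rests on {6:k}
piece 8:k rests on {7:k}
piece 9:k rests on {8:k}
piece 10:k rests on {9:k}
minimal pieces: {0:m, 1:k}
ways to finish when only these pieces remain (= sum over removing one remaining piece with nothing left below it):
  1 left: {2}→1  {10}→1
  2 left: {0,2}→1  {2,10}→2  {9,10}→1
  3 left: {0,2,10}→3  {2,9,10}→3  {8,9,10}→1
  4 left: {0,2,9,10}→6  {2,8,9,10}→4  {7,8,9,10}→1
  5 left: {0,2,8,9,10}→10  {2,7,8,9,10}→5  {6,7,8,9,10}→1
  6 left: {0,2,7,8,9,10}→15  {2,6,7,8,9,10}→6  {5,6,7,8,9,10}→1
  7 left: {0,2,6,7,8,9,10}→21  {2,5,6,7,8,9,10}→7  {4,5,6,7,8,9,10}→1
  8 left: {0,2,5,6,7,8,9,10}→28  {2,4,5,6,7,8,9,10}→8  {3,4,5,6,7,8,9,10}→1
  9 left: {0,2,4,5,6,7,8,9,10}→36  {1,3,4,5,6,7,8,9,10}→1  {2,3,4,5,6,7,8,9,10}→9
  placing 0:m first → 10 extensions
  placing 1:k first → 45 extensions
total linear extensions = 55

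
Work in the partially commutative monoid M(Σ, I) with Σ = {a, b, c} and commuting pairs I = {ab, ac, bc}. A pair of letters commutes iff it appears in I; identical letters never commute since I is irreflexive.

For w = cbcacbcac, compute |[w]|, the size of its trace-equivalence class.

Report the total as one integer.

#0=c has no predecessor
#1=b has no predecessor
#2=c depends on [0:c]
#3=a has no predecessor
#4=c depends on [2:c]
#5=b depends on [1:b]
#6=c depends on [4:c]
#7=a depends on [3:a]
#8=c depends on [6:c]
sources: [0:c, 1:b, 3:a]
N(rest) = Σ N(rest − s) over sources s of rest; N(one piece) = 1:
  size 1 → [5]=1  [7]=1  [8]=1
  size 2 → [1,5]=1  [3,7]=1  [5,7]=2  [5,8]=2  [6,8]=1  [7,8]=2
  size 3 → [1,5,7]=3  [1,5,8]=3  [3,5,7]=3  [3,7,8]=3  [4,6,8]=1  [5,6,8]=3  [5,7,8]=6  [6,7,8]=3
  size 4 → [1,3,5,7]=6  [1,5,6,8]=6  [1,5,7,8]=12  [2,4,6,8]=1  [3,5,7,8]=12  [3,6,7,8]=6  [4,5,6,8]=4  [4,6,7,8]=4  [5,6,7,8]=12
  size 5 → [0,2,4,6,8]=1  [1,3,5,7,8]=30  [1,4,5,6,8]=10  [1,5,6,7,8]=30  [2,4,5,6,8]=5  [2,4,6,7,8]=5  [3,4,6,7,8]=10  [3,5,6,7,8]=30  [4,5,6,7,8]=20
  size 6 → [0,2,4,5,6,8]=6  [0,2,4,6,7,8]=6  [1,2,4,5,6,8]=15  [1,3,5,6,7,8]=90  [1,4,5,6,7,8]=60  [2,3,4,6,7,8]=15  [2,4,5,6,7,8]=30  [3,4,5,6,7,8]=60
  size 7 → [0,1,2,4,5,6,8]=21  [0,2,3,4,6,7,8]=21  [0,2,4,5,6,7,8]=42  [1,2,4,5,6,7,8]=105  [1,3,4,5,6,7,8]=210  [2,3,4,5,6,7,8]=105
  first=0(c) contributes 420
  first=1(b) contributes 168
  first=3(a) contributes 168
|[w]| = 756

756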